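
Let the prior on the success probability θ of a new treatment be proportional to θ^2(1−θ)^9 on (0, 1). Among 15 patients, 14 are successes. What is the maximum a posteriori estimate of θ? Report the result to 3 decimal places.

θ̂_MAP = 0.615

The prior density ∝ θ^2(1−θ)^9 is the kernel of Beta(3, 10).
Data: 14 successes in 15 trials. The binomial likelihood contributes θ^14(1−θ)^1, so the posterior is Beta(3+14, 10+1) = Beta(17, 11).
For Beta(a, b) with a, b > 1 the mode is (a−1)/(a+b−2) = 16/26 ≈ 0.615.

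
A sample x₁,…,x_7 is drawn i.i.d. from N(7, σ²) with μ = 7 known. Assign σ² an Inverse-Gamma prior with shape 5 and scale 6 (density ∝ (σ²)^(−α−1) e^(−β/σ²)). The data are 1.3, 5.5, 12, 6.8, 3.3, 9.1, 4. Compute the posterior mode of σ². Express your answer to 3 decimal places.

Sum of squared deviations about the known mean: SS = (1.3−7)² + (5.5−7)² + (12−7)² + (6.8−7)² + (3.3−7)² + (9.1−7)² + (4−7)² = 86.88.
The Normal likelihood contributes (σ²)^(−n/2) exp(−SS/(2σ²)), so the posterior is Inverse-Gamma(α + n/2, β + SS/2) = Inverse-Gamma(8.5, 49.44).
The mode of Inverse-Gamma(a, b) is b/(a+1) = 49.44/9.5 ≈ 5.204.

σ̂²_MAP = 5.204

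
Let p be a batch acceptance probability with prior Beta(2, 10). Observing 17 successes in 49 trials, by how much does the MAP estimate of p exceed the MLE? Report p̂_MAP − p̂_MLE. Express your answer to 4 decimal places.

Posterior is Beta(19, 42); MAP = (19−1)/(61−2) = 18/59 ≈ 0.30508.
MLE ignores the prior: p̂_MLE = k/n = 17/49 ≈ 0.34694.
Difference = 18/59 − 17/49 = -121/2891 ≈ -0.0419.

MAP − MLE = -0.0419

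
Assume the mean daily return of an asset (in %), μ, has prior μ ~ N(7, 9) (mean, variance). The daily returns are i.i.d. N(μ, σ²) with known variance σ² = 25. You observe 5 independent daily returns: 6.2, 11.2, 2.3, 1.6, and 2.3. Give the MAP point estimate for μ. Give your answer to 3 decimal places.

μ̂_MAP = 5.534

n = 5; x̄ = (6.2 + 11.2 + 2.3 + 1.6 + 2.3)/5 = 23.6/5 = 4.72.
For a Normal prior and Normal likelihood with known variance, the posterior is Normal; its mode equals its mean, the precision-weighted average.
Prior precision 1/σ₀² = 1/9; data precision n/σ² = 5/25 = 0.2.
μ̂ = ((1/9)·7 + 0.2·4.72) / (1/9 + 0.2) = (1937/1125)/(14/45) = 1937/350 ≈ 5.534.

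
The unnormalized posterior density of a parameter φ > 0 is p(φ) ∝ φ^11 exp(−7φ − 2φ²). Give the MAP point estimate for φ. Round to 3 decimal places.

φ̂_MAP = 1.000

ℓ'(φ) = 11/φ − 7 − 4φ. Setting this to zero and multiplying by φ: 4φ² + 7φ − 11 = 0.
φ = (−7 + √(7² + 4·4·11)) / (2·4) = (−7 + √225) / 8 = (−7 + 15)/8 = 1.
ℓ''(φ) = −11/φ² − 4 < 0, confirming a maximum.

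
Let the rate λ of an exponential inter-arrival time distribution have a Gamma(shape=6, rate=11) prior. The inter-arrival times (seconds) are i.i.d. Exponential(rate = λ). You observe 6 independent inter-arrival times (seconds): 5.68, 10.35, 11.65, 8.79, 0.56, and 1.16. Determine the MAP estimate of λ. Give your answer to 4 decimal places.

The Exponential(rate=λ) likelihood is ∝ λ^n e^(−λΣtᵢ). Here n = 6 and Σtᵢ = 5.68 + 10.35 + 11.65 + 8.79 + 0.56 + 1.16 = 38.19.
Posterior ∝ λ^5e^(−11λ) · λ^6e^(−38.19λ) = λ^11e^(−49.19λ), i.e. Gamma(12, 49.19).
Mode = (a−1)/b = 11/49.19 ≈ 0.2236.

λ̂_MAP = 0.2236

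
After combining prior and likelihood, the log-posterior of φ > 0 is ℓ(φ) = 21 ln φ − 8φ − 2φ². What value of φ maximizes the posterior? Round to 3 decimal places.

ℓ'(φ) = 21/φ − 8 − 4φ. Setting this to zero and multiplying by φ: 4φ² + 8φ − 21 = 0.
φ = (−8 + √(8² + 4·4·21)) / (2·4) = (−8 + √400) / 8 = (−8 + 20)/8 = 3/2.
ℓ''(φ) = −21/φ² − 4 < 0, confirming a maximum.

φ̂_MAP = 1.500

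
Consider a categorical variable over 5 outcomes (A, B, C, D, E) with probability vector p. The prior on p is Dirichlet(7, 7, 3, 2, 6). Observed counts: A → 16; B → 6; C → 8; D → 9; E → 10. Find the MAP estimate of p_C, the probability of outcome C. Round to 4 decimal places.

MAP estimate of p_C = 0.1449

The posterior is Dirichlet(αᵢ + nᵢ) = Dirichlet(23, 13, 11, 11, 16).
For a Dirichlet(a₁,…,a_K) with all aᵢ > 1, the mode has j-th component (aⱼ − 1)/(Σaᵢ − K).
Here Σaᵢ = 74 and K = 5, so p_C = (11 − 1)/(74 − 5) = 10/69 ≈ 0.1449.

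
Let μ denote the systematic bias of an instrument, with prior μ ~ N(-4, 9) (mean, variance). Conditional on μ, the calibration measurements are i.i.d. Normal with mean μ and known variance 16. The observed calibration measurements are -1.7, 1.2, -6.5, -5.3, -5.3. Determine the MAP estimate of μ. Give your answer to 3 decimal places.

n = 5; x̄ = ((-1.7) + 1.2 + (-6.5) + (-5.3) + (-5.3))/5 = -17.6/5 = -3.52.
For a Normal prior and Normal likelihood with known variance, the posterior is Normal; its mode equals its mean, the precision-weighted average.
Prior precision 1/σ₀² = 1/9; data precision n/σ² = 5/16 = 0.3125.
μ̂ = ((1/9)·(-4) + 0.3125·(-3.52)) / (1/9 + 0.3125) = (-139/90)/(61/144) = -1112/305 ≈ -3.646.

μ̂_MAP = -3.646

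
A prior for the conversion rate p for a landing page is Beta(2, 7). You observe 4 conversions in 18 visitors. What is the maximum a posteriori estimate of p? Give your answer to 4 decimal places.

Prior: Beta(2, 7).
Data: 4 successes in 18 trials. The binomial likelihood contributes p^4(1−p)^14, so the posterior is Beta(2+4, 7+14) = Beta(6, 21).
For Beta(a, b) with a, b > 1 the mode is (a−1)/(a+b−2) = 5/25 ≈ 0.2000.

p̂_MAP = 0.2000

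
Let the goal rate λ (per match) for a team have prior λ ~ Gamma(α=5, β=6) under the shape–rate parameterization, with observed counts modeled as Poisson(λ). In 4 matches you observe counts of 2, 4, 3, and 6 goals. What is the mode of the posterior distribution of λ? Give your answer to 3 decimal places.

λ̂_MAP = 1.900

Σxᵢ = 2+4+3+6 = 15, with n = 4.
Posterior ∝ λ^4e^(−6λ) · λ^15e^(−4λ) = λ^19e^(−10λ), i.e. Gamma(shape=20, rate=10).
The mode of a Gamma(a, b) with a ≥ 1 (shape–rate) is (a−1)/b = 19/10 ≈ 1.900.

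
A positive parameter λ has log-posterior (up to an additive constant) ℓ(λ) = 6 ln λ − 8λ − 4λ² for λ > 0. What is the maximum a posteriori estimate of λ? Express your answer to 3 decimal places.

ℓ'(λ) = 6/λ − 8 − 8λ. Setting this to zero and multiplying by λ: 8λ² + 8λ − 6 = 0.
λ = (−8 + √(8² + 4·8·6)) / (2·8) = (−8 + √256) / 16 = (−8 + 16)/16 = 1/2.
ℓ''(λ) = −6/λ² − 8 < 0, confirming a maximum.

λ̂_MAP = 0.500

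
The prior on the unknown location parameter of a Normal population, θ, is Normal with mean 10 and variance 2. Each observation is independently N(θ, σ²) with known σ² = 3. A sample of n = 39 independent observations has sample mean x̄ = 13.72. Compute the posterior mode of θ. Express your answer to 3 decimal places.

θ̂_MAP = 13.582

n = 39, x̄ = 13.72.
For a Normal prior and Normal likelihood with known variance, the posterior is Normal; its mode equals its mean, the precision-weighted average.
Prior precision 1/σ₀² = 1/2 = 0.5; data precision n/σ² = 39/3 = 13.
θ̂ = (0.5·10 + 13·13.72) / (0.5 + 13) = 183.36/13.5 = 3056/225 ≈ 13.582.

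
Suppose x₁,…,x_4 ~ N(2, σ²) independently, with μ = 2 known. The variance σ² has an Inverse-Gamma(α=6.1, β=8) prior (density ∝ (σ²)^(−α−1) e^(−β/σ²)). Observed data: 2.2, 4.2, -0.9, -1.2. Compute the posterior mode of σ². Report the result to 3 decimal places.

Sum of squared deviations about the known mean: SS = (2.2−2)² + (4.2−2)² + (-0.9−2)² + (-1.2−2)² = 23.53.
The Normal likelihood contributes (σ²)^(−n/2) exp(−SS/(2σ²)), so the posterior is Inverse-Gamma(α + n/2, β + SS/2) = Inverse-Gamma(8.1, 19.765).
The mode of Inverse-Gamma(a, b) is b/(a+1) = 19.765/9.1 ≈ 2.172.

σ̂²_MAP = 2.172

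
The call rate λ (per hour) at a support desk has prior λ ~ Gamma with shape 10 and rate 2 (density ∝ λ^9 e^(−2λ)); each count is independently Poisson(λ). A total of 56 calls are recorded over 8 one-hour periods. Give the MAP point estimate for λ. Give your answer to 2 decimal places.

λ̂_MAP = 6.50

Σxᵢ = 56, n = 8.
Posterior ∝ λ^9e^(−2λ) · λ^56e^(−8λ) = λ^65e^(−10λ), i.e. Gamma(shape=66, rate=10).
The mode of a Gamma(a, b) with a ≥ 1 (shape–rate) is (a−1)/b = 65/10 ≈ 6.50.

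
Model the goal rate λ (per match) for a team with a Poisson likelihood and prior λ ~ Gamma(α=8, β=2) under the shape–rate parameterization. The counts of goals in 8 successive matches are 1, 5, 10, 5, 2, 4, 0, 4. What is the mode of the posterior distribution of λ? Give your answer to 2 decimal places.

λ̂_MAP = 3.80

Σxᵢ = 1+5+10+5+2+4+0+4 = 31, with n = 8.
Posterior ∝ λ^7e^(−2λ) · λ^31e^(−8λ) = λ^38e^(−10λ), i.e. Gamma(shape=39, rate=10).
The mode of a Gamma(a, b) with a ≥ 1 (shape–rate) is (a−1)/b = 38/10 ≈ 3.80.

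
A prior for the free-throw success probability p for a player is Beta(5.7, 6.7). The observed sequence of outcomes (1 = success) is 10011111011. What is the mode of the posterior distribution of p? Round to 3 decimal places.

p̂_MAP = 0.593

Prior: Beta(5.7, 6.7).
Data: 8 successes in 11 trials (from the sequence). The binomial likelihood contributes p^8(1−p)^3, so the posterior is Beta(5.7+8, 6.7+3) = Beta(13.7, 9.7).
For Beta(a, b) with a, b > 1 the mode is (a−1)/(a+b−2) = 12.7/21.4 ≈ 0.593.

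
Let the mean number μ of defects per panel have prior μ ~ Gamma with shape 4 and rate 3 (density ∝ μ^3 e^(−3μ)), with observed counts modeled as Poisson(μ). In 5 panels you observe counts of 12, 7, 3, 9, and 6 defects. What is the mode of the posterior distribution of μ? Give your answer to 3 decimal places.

μ̂_MAP = 5.000

Σxᵢ = 12+7+3+9+6 = 37, with n = 5.
Posterior ∝ μ^3e^(−3μ) · μ^37e^(−5μ) = μ^40e^(−8μ), i.e. Gamma(shape=41, rate=8).
The mode of a Gamma(a, b) with a ≥ 1 (shape–rate) is (a−1)/b = 40/8 ≈ 5.000.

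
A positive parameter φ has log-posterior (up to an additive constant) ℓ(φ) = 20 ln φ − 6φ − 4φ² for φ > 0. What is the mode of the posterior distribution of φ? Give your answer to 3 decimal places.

ℓ'(φ) = 20/φ − 6 − 8φ. Setting this to zero and multiplying by φ: 8φ² + 6φ − 20 = 0.
φ = (−6 + √(6² + 4·8·20)) / (2·8) = (−6 + √676) / 16 = (−6 + 26)/16 = 5/4.
ℓ''(φ) = −20/φ² − 8 < 0, confirming a maximum.

φ̂_MAP = 1.250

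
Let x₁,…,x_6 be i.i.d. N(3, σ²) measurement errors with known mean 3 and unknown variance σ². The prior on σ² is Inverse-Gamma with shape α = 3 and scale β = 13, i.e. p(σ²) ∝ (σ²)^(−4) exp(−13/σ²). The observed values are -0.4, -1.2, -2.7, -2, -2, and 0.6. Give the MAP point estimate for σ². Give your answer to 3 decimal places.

σ̂²_MAP = 10.246

Sum of squared deviations about the known mean: SS = (-0.4−3)² + (-1.2−3)² + (-2.7−3)² + (-2−3)² + (-2−3)² + (0.6−3)² = 117.45.
The Normal likelihood contributes (σ²)^(−n/2) exp(−SS/(2σ²)), so the posterior is Inverse-Gamma(α + n/2, β + SS/2) = Inverse-Gamma(6, 71.725).
The mode of Inverse-Gamma(a, b) is b/(a+1) = 71.725/7 ≈ 10.246.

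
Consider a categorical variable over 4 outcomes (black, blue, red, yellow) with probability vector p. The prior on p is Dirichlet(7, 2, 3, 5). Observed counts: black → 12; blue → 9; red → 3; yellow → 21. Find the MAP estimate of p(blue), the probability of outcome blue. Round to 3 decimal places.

MAP estimate of p(blue) = 0.172

The posterior is Dirichlet(αᵢ + nᵢ) = Dirichlet(19, 11, 6, 26).
For a Dirichlet(a₁,…,a_K) with all aᵢ > 1, the mode has j-th component (aⱼ − 1)/(Σaᵢ − K).
Here Σaᵢ = 62 and K = 4, so p(blue) = (11 − 1)/(62 − 4) = 10/58 ≈ 0.172.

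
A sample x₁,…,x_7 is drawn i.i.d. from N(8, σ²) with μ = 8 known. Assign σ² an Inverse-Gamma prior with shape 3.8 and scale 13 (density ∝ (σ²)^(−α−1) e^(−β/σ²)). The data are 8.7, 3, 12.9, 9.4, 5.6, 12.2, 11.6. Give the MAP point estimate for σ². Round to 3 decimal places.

σ̂²_MAP = 6.857

Sum of squared deviations about the known mean: SS = (8.7−8)² + (3−8)² + (12.9−8)² + (9.4−8)² + (5.6−8)² + (12.2−8)² + (11.6−8)² = 87.82.
The Normal likelihood contributes (σ²)^(−n/2) exp(−SS/(2σ²)), so the posterior is Inverse-Gamma(α + n/2, β + SS/2) = Inverse-Gamma(7.3, 56.91).
The mode of Inverse-Gamma(a, b) is b/(a+1) = 56.91/8.3 ≈ 6.857.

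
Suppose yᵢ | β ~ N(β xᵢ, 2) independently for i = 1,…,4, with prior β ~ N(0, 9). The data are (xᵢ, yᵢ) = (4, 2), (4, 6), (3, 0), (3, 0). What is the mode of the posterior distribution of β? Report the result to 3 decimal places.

log p(β | y) = −Σ(yᵢ − βxᵢ)²/(2·2) − β²/(2·9) + const.
Setting the derivative to zero: Σxᵢ(yᵢ − βxᵢ)/2 − β/9 = 0, so β = Σxᵢyᵢ / (Σxᵢ² + σ²/τ²).
Σxᵢyᵢ = 4·2 + 4·6 + 3·0 + 3·0 = 32; Σxᵢ² = 50; σ²/τ² = 2/9.
β̂_MAP = 32 / (50 + 2/9) = 32/(452/9) = 72/113 ≈ 0.637.

β̂_MAP = 0.637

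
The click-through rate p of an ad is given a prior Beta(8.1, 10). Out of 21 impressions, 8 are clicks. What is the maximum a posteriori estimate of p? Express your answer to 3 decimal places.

Prior: Beta(8.1, 10).
Data: 8 successes in 21 trials. The binomial likelihood contributes p^8(1−p)^13, so the posterior is Beta(8.1+8, 10+13) = Beta(16.1, 23).
For Beta(a, b) with a, b > 1 the mode is (a−1)/(a+b−2) = 15.1/37.1 ≈ 0.407.

p̂_MAP = 0.407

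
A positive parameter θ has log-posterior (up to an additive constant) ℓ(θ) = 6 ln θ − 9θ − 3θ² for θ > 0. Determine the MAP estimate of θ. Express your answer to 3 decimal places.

θ̂_MAP = 0.500

ℓ'(θ) = 6/θ − 9 − 6θ. Setting this to zero and multiplying by θ: 6θ² + 9θ − 6 = 0.
θ = (−9 + √(9² + 4·6·6)) / (2·6) = (−9 + √225) / 12 = (−9 + 15)/12 = 1/2.
ℓ''(θ) = −6/θ² − 6 < 0, confirming a maximum.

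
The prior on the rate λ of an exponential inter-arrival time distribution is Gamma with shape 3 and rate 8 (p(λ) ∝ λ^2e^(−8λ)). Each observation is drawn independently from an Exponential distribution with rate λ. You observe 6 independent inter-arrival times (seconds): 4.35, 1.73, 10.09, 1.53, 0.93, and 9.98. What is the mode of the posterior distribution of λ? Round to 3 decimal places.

λ̂_MAP = 0.219

The Exponential(rate=λ) likelihood is ∝ λ^n e^(−λΣtᵢ). Here n = 6 and Σtᵢ = 4.35 + 1.73 + 10.09 + 1.53 + 0.93 + 9.98 = 28.61.
Posterior ∝ λ^2e^(−8λ) · λ^6e^(−28.61λ) = λ^8e^(−36.61λ), i.e. Gamma(9, 36.61).
Mode = (a−1)/b = 8/36.61 ≈ 0.219.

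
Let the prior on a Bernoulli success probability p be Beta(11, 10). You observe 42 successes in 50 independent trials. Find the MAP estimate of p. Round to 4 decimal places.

p̂_MAP = 0.7536

Prior: Beta(11, 10).
Data: 42 successes in 50 trials. The binomial likelihood contributes p^42(1−p)^8, so the posterior is Beta(11+42, 10+8) = Beta(53, 18).
For Beta(a, b) with a, b > 1 the mode is (a−1)/(a+b−2) = 52/69 ≈ 0.7536.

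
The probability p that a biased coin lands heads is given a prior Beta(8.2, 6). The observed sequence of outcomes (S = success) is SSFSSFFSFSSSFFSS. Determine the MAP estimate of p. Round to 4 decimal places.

Prior: Beta(8.2, 6).
Data: 10 successes in 16 trials (from the sequence). The binomial likelihood contributes p^10(1−p)^6, so the posterior is Beta(8.2+10, 6+6) = Beta(18.2, 12).
For Beta(a, b) with a, b > 1 the mode is (a−1)/(a+b−2) = 17.2/28.2 ≈ 0.6099.

p̂_MAP = 0.6099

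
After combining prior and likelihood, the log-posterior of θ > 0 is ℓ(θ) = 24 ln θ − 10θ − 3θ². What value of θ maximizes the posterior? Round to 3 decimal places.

θ̂_MAP = 1.333

ℓ'(θ) = 24/θ − 10 − 6θ. Setting this to zero and multiplying by θ: 6θ² + 10θ − 24 = 0.
θ = (−10 + √(10² + 4·6·24)) / (2·6) = (−10 + √676) / 12 = (−10 + 26)/12 = 4/3.
ℓ''(θ) = −24/θ² − 6 < 0, confirming a maximum.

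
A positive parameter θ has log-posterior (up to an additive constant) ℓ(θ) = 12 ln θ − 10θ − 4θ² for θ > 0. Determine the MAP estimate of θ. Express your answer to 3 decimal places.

ℓ'(θ) = 12/θ − 10 − 8θ. Setting this to zero and multiplying by θ: 8θ² + 10θ − 12 = 0.
θ = (−10 + √(10² + 4·8·12)) / (2·8) = (−10 + √484) / 16 = (−10 + 22)/16 = 3/4.
ℓ''(θ) = −12/θ² − 8 < 0, confirming a maximum.

θ̂_MAP = 0.750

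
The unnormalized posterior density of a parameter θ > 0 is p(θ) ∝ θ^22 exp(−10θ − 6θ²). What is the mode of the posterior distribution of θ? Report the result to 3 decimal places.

θ̂_MAP = 1.000

ℓ'(θ) = 22/θ − 10 − 12θ. Setting this to zero and multiplying by θ: 12θ² + 10θ − 22 = 0.
θ = (−10 + √(10² + 4·12·22)) / (2·12) = (−10 + √1156) / 24 = (−10 + 34)/24 = 1.
ℓ''(θ) = −22/θ² − 12 < 0, confirming a maximum.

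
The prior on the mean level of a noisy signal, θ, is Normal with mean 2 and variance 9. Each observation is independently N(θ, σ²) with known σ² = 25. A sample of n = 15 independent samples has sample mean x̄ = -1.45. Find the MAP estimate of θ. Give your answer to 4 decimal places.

n = 15, x̄ = -1.45.
For a Normal prior and Normal likelihood with known variance, the posterior is Normal; its mode equals its mean, the precision-weighted average.
Prior precision 1/σ₀² = 1/9; data precision n/σ² = 15/25 = 0.6.
θ̂ = ((1/9)·2 + 0.6·(-1.45)) / (1/9 + 0.6) = (-583/900)/(32/45) = -0.9109375 ≈ -0.9109.

θ̂_MAP = -0.9109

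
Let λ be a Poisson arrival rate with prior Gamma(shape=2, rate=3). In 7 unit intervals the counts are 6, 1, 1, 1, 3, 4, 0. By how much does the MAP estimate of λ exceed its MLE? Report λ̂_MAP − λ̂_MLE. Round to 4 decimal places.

Σxᵢ = 16. Posterior is Gamma(18, 10); MAP = (18−1)/10 = 17/10 ≈ 1.70000.
MLE = x̄ = 16/7 ≈ 2.28571.
Difference = 17/10 − 16/7 = -41/70 ≈ -0.5857.

MAP − MLE = -0.5857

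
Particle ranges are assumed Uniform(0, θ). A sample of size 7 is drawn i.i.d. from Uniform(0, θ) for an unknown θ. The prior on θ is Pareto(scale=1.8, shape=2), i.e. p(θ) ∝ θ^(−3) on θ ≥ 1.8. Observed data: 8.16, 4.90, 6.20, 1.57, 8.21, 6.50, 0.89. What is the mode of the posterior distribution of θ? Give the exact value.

θ̂_MAP = 8.21

The Uniform(0, θ) likelihood is θ^(−n) for θ ≥ max(xᵢ), zero otherwise. Here max(xᵢ) = 8.21.
Posterior ∝ θ^(−3) · θ^(−7) = θ^(−10) on θ ≥ max(1.8, 8.21) = 8.21.
This density is strictly decreasing in θ, so the posterior mode lies at the lower boundary of the support.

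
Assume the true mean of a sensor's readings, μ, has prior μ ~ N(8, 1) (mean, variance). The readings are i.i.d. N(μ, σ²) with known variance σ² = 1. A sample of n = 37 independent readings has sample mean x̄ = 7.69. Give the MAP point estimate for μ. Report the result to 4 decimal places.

n = 37, x̄ = 7.69.
For a Normal prior and Normal likelihood with known variance, the posterior is Normal; its mode equals its mean, the precision-weighted average.
Prior precision 1/σ₀² = 1/1 = 1; data precision n/σ² = 37/1 = 37.
μ̂ = (1·8 + 37·7.69) / (1 + 37) = 292.53/38 = 29253/3800 ≈ 7.6982.

μ̂_MAP = 7.6982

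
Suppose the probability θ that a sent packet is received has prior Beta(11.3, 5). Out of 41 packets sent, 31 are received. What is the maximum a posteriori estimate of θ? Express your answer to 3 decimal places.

Prior: Beta(11.3, 5).
Data: 31 successes in 41 trials. The binomial likelihood contributes θ^31(1−θ)^10, so the posterior is Beta(11.3+31, 5+10) = Beta(42.3, 15).
For Beta(a, b) with a, b > 1 the mode is (a−1)/(a+b−2) = 41.3/55.3 ≈ 0.747.

θ̂_MAP = 0.747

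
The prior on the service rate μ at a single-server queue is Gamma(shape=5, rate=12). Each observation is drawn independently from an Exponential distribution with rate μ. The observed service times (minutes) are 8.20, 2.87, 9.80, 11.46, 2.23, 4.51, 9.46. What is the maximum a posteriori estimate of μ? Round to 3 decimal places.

μ̂_MAP = 0.182

The Exponential(rate=μ) likelihood is ∝ μ^n e^(−μΣtᵢ). Here n = 7 and Σtᵢ = 8.20 + 2.87 + 9.80 + 11.46 + 2.23 + 4.51 + 9.46 = 48.53.
Posterior ∝ μ^4e^(−12μ) · μ^7e^(−48.53μ) = μ^11e^(−60.53μ), i.e. Gamma(12, 60.53).
Mode = (a−1)/b = 11/60.53 ≈ 0.182.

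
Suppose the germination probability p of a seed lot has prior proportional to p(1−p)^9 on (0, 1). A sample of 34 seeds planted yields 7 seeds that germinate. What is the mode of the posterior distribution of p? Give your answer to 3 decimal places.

The prior density ∝ p(1−p)^9 is the kernel of Beta(2, 10).
Data: 7 successes in 34 trials. The binomial likelihood contributes p^7(1−p)^27, so the posterior is Beta(2+7, 10+27) = Beta(9, 37).
For Beta(a, b) with a, b > 1 the mode is (a−1)/(a+b−2) = 8/44 ≈ 0.182.

p̂_MAP = 0.182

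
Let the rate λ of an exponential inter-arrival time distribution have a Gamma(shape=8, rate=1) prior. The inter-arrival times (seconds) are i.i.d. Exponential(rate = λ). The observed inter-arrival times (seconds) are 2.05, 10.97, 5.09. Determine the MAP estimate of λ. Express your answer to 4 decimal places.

λ̂_MAP = 0.5233

The Exponential(rate=λ) likelihood is ∝ λ^n e^(−λΣtᵢ). Here n = 3 and Σtᵢ = 2.05 + 10.97 + 5.09 = 18.11.
Posterior ∝ λ^7e^(−1λ) · λ^3e^(−18.11λ) = λ^10e^(−19.11λ), i.e. Gamma(11, 19.11).
Mode = (a−1)/b = 10/19.11 ≈ 0.5233.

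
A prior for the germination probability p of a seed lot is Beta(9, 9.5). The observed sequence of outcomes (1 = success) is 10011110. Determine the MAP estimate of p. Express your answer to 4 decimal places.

p̂_MAP = 0.5306

Prior: Beta(9, 9.5).
Data: 5 successes in 8 trials (from the sequence). The binomial likelihood contributes p^5(1−p)^3, so the posterior is Beta(9+5, 9.5+3) = Beta(14, 12.5).
For Beta(a, b) with a, b > 1 the mode is (a−1)/(a+b−2) = 13/24.5 ≈ 0.5306.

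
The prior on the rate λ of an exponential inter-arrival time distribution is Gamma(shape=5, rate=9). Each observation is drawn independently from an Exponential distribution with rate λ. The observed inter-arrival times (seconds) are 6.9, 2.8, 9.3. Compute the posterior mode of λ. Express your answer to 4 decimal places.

The Exponential(rate=λ) likelihood is ∝ λ^n e^(−λΣtᵢ). Here n = 3 and Σtᵢ = 6.9 + 2.8 + 9.3 = 19.
Posterior ∝ λ^4e^(−9λ) · λ^3e^(−19λ) = λ^7e^(−28λ), i.e. Gamma(8, 28).
Mode = (a−1)/b = 7/28 ≈ 0.2500.

λ̂_MAP = 0.2500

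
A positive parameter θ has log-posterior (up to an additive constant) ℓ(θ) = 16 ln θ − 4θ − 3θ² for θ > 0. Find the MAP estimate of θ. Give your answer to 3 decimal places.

ℓ'(θ) = 16/θ − 4 − 6θ. Setting this to zero and multiplying by θ: 6θ² + 4θ − 16 = 0.
θ = (−4 + √(4² + 4·6·16)) / (2·6) = (−4 + √400) / 12 = (−4 + 20)/12 = 4/3.
ℓ''(θ) = −16/θ² − 6 < 0, confirming a maximum.

θ̂_MAP = 1.333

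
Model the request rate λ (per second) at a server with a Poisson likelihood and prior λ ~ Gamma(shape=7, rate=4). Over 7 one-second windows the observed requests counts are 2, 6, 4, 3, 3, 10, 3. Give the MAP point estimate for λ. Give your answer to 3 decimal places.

Σxᵢ = 2+6+4+3+3+10+3 = 31, with n = 7.
Posterior ∝ λ^6e^(−4λ) · λ^31e^(−7λ) = λ^37e^(−11λ), i.e. Gamma(shape=38, rate=11).
The mode of a Gamma(a, b) with a ≥ 1 (shape–rate) is (a−1)/b = 37/11 ≈ 3.364.

λ̂_MAP = 3.364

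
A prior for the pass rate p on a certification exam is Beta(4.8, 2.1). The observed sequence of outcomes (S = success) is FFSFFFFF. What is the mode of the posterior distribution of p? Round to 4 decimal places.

p̂_MAP = 0.3721

Prior: Beta(4.8, 2.1).
Data: 1 success in 8 trials (from the sequence). The binomial likelihood contributes p(1−p)^7, so the posterior is Beta(4.8+1, 2.1+7) = Beta(5.8, 9.1).
For Beta(a, b) with a, b > 1 the mode is (a−1)/(a+b−2) = 4.8/12.9 ≈ 0.3721.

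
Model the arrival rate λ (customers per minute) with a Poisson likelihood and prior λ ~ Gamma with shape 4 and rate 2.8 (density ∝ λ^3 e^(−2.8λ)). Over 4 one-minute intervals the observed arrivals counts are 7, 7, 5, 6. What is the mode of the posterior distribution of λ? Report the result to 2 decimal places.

Σxᵢ = 7+7+5+6 = 25, with n = 4.
Posterior ∝ λ^3e^(−2.8λ) · λ^25e^(−4λ) = λ^28e^(−6.8λ), i.e. Gamma(shape=29, rate=6.8).
The mode of a Gamma(a, b) with a ≥ 1 (shape–rate) is (a−1)/b = 28/6.8 ≈ 4.12.

λ̂_MAP = 4.12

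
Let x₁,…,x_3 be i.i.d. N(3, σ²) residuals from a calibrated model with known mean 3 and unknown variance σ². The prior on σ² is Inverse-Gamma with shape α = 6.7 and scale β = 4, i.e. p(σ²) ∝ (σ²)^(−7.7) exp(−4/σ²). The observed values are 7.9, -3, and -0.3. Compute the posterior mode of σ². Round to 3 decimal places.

σ̂²_MAP = 4.288

Sum of squared deviations about the known mean: SS = (7.9−3)² + (-3−3)² + (-0.3−3)² = 70.9.
The Normal likelihood contributes (σ²)^(−n/2) exp(−SS/(2σ²)), so the posterior is Inverse-Gamma(α + n/2, β + SS/2) = Inverse-Gamma(8.2, 39.45).
The mode of Inverse-Gamma(a, b) is b/(a+1) = 39.45/9.2 ≈ 4.288.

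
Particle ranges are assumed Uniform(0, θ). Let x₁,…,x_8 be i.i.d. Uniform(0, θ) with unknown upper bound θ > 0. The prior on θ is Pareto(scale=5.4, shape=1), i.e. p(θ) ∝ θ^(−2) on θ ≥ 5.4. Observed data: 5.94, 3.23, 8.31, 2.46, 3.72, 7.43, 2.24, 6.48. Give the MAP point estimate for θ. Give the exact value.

θ̂_MAP = 8.31

The Uniform(0, θ) likelihood is θ^(−n) for θ ≥ max(xᵢ), zero otherwise. Here max(xᵢ) = 8.31.
Posterior ∝ θ^(−2) · θ^(−8) = θ^(−10) on θ ≥ max(5.4, 8.31) = 8.31.
This density is strictly decreasing in θ, so the posterior mode lies at the lower boundary of the support.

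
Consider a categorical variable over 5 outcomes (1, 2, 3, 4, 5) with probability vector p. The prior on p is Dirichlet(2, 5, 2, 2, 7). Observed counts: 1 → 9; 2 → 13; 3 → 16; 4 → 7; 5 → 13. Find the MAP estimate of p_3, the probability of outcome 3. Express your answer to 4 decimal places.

MAP estimate: 0.2394

The posterior is Dirichlet(αᵢ + nᵢ) = Dirichlet(11, 18, 18, 9, 20).
For a Dirichlet(a₁,…,a_K) with all aᵢ > 1, the mode has j-th component (aⱼ − 1)/(Σaᵢ − K).
Here Σaᵢ = 76 and K = 5, so p_3 = (18 − 1)/(76 − 5) = 17/71 ≈ 0.2394.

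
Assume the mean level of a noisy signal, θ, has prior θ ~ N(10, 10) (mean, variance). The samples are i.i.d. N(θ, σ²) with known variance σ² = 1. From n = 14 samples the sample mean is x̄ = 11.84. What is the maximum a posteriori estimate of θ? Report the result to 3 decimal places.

θ̂_MAP = 11.827

n = 14, x̄ = 11.84.
For a Normal prior and Normal likelihood with known variance, the posterior is Normal; its mode equals its mean, the precision-weighted average.
Prior precision 1/σ₀² = 1/10 = 0.1; data precision n/σ² = 14/1 = 14.
θ̂ = (0.1·10 + 14·11.84) / (0.1 + 14) = 166.76/14.1 = 8338/705 ≈ 11.827.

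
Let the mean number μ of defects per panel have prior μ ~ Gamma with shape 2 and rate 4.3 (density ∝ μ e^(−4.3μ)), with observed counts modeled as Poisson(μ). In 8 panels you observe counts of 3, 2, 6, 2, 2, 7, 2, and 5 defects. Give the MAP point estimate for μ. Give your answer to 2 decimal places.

Σxᵢ = 3+2+6+2+2+7+2+5 = 29, with n = 8.
Posterior ∝ μe^(−4.3μ) · μ^29e^(−8μ) = μ^30e^(−12.3μ), i.e. Gamma(shape=31, rate=12.3).
The mode of a Gamma(a, b) with a ≥ 1 (shape–rate) is (a−1)/b = 30/12.3 ≈ 2.44.

μ̂_MAP = 2.44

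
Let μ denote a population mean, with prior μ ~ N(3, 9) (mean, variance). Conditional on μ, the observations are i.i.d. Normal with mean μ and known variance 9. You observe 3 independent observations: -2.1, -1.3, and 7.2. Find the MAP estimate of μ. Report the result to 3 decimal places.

n = 3; x̄ = ((-2.1) + (-1.3) + 7.2)/3 = 3.8/3 = 19/15 ≈ 1.2667.
For a Normal prior and Normal likelihood with known variance, the posterior is Normal; its mode equals its mean, the precision-weighted average.
Prior precision 1/σ₀² = 1/9; data precision n/σ² = 3/9 = 1/3.
μ̂ = ((1/9)·3 + (1/3)·(19/15)) / (1/9 + 1/3) = (34/45)/(4/9) = 1.700.

μ̂_MAP = 1.700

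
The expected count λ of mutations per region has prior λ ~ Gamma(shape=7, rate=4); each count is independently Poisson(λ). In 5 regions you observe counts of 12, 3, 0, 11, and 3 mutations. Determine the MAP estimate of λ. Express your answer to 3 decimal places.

λ̂_MAP = 3.889

Σxᵢ = 12+3+0+11+3 = 29, with n = 5.
Posterior ∝ λ^6e^(−4λ) · λ^29e^(−5λ) = λ^35e^(−9λ), i.e. Gamma(shape=36, rate=9).
The mode of a Gamma(a, b) with a ≥ 1 (shape–rate) is (a−1)/b = 35/9 ≈ 3.889.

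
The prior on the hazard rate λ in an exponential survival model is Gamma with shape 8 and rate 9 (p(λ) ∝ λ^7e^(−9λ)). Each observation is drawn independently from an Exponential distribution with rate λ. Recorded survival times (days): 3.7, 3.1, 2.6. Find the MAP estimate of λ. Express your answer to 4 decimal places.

λ̂_MAP = 0.5435

The Exponential(rate=λ) likelihood is ∝ λ^n e^(−λΣtᵢ). Here n = 3 and Σtᵢ = 3.7 + 3.1 + 2.6 = 9.4.
Posterior ∝ λ^7e^(−9λ) · λ^3e^(−9.4λ) = λ^10e^(−18.4λ), i.e. Gamma(11, 18.4).
Mode = (a−1)/b = 10/18.4 ≈ 0.5435.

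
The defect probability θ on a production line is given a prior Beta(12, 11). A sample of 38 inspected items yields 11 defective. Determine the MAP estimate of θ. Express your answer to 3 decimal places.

θ̂_MAP = 0.373

Prior: Beta(12, 11).
Data: 11 successes in 38 trials. The binomial likelihood contributes θ^11(1−θ)^27, so the posterior is Beta(12+11, 11+27) = Beta(23, 38).
For Beta(a, b) with a, b > 1 the mode is (a−1)/(a+b−2) = 22/59 ≈ 0.373.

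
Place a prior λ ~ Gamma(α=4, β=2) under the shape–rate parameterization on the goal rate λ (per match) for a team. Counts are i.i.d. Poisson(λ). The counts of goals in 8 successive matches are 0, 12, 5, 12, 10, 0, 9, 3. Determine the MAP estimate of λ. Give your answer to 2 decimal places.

λ̂_MAP = 5.40

Σxᵢ = 0+12+5+12+10+0+9+3 = 51, with n = 8.
Posterior ∝ λ^3e^(−2λ) · λ^51e^(−8λ) = λ^54e^(−10λ), i.e. Gamma(shape=55, rate=10).
The mode of a Gamma(a, b) with a ≥ 1 (shape–rate) is (a−1)/b = 54/10 ≈ 5.40.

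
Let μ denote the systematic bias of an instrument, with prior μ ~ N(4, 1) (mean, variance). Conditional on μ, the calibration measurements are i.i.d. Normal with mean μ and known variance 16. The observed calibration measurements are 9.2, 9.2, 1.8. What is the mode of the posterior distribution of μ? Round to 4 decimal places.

n = 3; x̄ = (9.2 + 9.2 + 1.8)/3 = 20.2/3 = 101/15 ≈ 6.7333.
For a Normal prior and Normal likelihood with known variance, the posterior is Normal; its mode equals its mean, the precision-weighted average.
Prior precision 1/σ₀² = 1/1 = 1; data precision n/σ² = 3/16 = 0.1875.
μ̂ = (1·4 + 0.1875·(101/15)) / (1 + 0.1875) = 5.2625/1.1875 = 421/95 ≈ 4.4316.

μ̂_MAP = 4.4316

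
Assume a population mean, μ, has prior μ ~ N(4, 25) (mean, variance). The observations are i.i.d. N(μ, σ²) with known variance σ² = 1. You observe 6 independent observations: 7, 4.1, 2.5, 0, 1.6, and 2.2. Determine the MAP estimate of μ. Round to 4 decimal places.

μ̂_MAP = 2.9073

n = 6; x̄ = (7 + 4.1 + 2.5 + 0 + 1.6 + 2.2)/6 = 17.4/6 = 2.9.
For a Normal prior and Normal likelihood with known variance, the posterior is Normal; its mode equals its mean, the precision-weighted average.
Prior precision 1/σ₀² = 1/25 = 0.04; data precision n/σ² = 6/1 = 6.
μ̂ = (0.04·4 + 6·2.9) / (0.04 + 6) = 17.56/6.04 = 439/151 ≈ 2.9073.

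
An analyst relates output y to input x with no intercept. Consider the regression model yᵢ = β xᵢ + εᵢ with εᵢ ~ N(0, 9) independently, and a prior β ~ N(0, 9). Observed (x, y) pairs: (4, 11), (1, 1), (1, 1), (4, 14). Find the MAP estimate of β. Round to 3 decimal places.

log p(β | y) = −Σ(yᵢ − βxᵢ)²/(2·9) − β²/(2·9) + const.
Setting the derivative to zero: Σxᵢ(yᵢ − βxᵢ)/9 − β/9 = 0, so β = Σxᵢyᵢ / (Σxᵢ² + σ²/τ²).
Σxᵢyᵢ = 4·11 + 1·1 + 1·1 + 4·14 = 102; Σxᵢ² = 34; σ²/τ² = 1.
β̂_MAP = 102 / (34 + 1) = 102/35 ≈ 2.914.

β̂_MAP = 2.914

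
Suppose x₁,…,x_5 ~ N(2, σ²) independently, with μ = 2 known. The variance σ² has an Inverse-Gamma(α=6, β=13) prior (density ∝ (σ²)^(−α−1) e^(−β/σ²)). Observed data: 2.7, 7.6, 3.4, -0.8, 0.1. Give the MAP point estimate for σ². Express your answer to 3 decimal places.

σ̂²_MAP = 3.751

Sum of squared deviations about the known mean: SS = (2.7−2)² + (7.6−2)² + (3.4−2)² + (-0.8−2)² + (0.1−2)² = 45.26.
The Normal likelihood contributes (σ²)^(−n/2) exp(−SS/(2σ²)), so the posterior is Inverse-Gamma(α + n/2, β + SS/2) = Inverse-Gamma(8.5, 35.63).
The mode of Inverse-Gamma(a, b) is b/(a+1) = 35.63/9.5 ≈ 3.751.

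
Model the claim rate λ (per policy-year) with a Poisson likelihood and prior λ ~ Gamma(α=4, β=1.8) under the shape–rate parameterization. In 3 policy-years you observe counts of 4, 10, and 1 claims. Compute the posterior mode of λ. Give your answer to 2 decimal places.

Σxᵢ = 4+10+1 = 15, with n = 3.
Posterior ∝ λ^3e^(−1.8λ) · λ^15e^(−3λ) = λ^18e^(−4.8λ), i.e. Gamma(shape=19, rate=4.8).
The mode of a Gamma(a, b) with a ≥ 1 (shape–rate) is (a−1)/b = 18/4.8 ≈ 3.75.

λ̂_MAP = 3.75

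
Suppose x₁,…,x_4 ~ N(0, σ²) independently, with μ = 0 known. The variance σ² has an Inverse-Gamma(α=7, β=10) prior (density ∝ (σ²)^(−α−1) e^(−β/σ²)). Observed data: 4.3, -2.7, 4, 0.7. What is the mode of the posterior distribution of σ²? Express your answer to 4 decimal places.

σ̂²_MAP = 3.1135

Sum of squared deviations about the known mean: SS = (4.3−0)² + (-2.7−0)² + (4−0)² + (0.7−0)² = 42.27.
The Normal likelihood contributes (σ²)^(−n/2) exp(−SS/(2σ²)), so the posterior is Inverse-Gamma(α + n/2, β + SS/2) = Inverse-Gamma(9, 31.135).
The mode of Inverse-Gamma(a, b) is b/(a+1) = 31.135/10 ≈ 3.1135.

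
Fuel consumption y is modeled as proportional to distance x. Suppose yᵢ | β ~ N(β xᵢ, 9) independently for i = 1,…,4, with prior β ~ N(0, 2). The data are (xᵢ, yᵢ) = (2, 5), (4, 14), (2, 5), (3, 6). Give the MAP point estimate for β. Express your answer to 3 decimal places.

β̂_MAP = 2.507

log p(β | y) = −Σ(yᵢ − βxᵢ)²/(2·9) − β²/(2·2) + const.
Setting the derivative to zero: Σxᵢ(yᵢ − βxᵢ)/9 − β/2 = 0, so β = Σxᵢyᵢ / (Σxᵢ² + σ²/τ²).
Σxᵢyᵢ = 2·5 + 4·14 + 2·5 + 3·6 = 94; Σxᵢ² = 33; σ²/τ² = 4.5.
β̂_MAP = 94 / (33 + 4.5) = 94/37.5 ≈ 2.507.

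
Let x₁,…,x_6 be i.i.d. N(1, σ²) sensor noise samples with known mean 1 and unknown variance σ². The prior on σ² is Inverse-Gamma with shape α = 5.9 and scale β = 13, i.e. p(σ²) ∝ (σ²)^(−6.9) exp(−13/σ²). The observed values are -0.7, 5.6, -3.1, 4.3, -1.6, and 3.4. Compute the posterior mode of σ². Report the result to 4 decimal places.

Sum of squared deviations about the known mean: SS = (-0.7−1)² + (5.6−1)² + (-3.1−1)² + (4.3−1)² + (-1.6−1)² + (3.4−1)² = 64.27.
The Normal likelihood contributes (σ²)^(−n/2) exp(−SS/(2σ²)), so the posterior is Inverse-Gamma(α + n/2, β + SS/2) = Inverse-Gamma(8.9, 45.135).
The mode of Inverse-Gamma(a, b) is b/(a+1) = 45.135/9.9 ≈ 4.5591.

σ̂²_MAP = 4.5591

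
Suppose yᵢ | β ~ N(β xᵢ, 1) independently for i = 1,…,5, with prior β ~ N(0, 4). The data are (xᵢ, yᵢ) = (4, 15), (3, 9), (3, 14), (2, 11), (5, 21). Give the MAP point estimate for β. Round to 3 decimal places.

log p(β | y) = −Σ(yᵢ − βxᵢ)²/(2·1) − β²/(2·4) + const.
Setting the derivative to zero: Σxᵢ(yᵢ − βxᵢ)/1 − β/4 = 0, so β = Σxᵢyᵢ / (Σxᵢ² + σ²/τ²).
Σxᵢyᵢ = 4·15 + 3·9 + 3·14 + 2·11 + 5·21 = 256; Σxᵢ² = 63; σ²/τ² = 0.25.
β̂_MAP = 256 / (63 + 0.25) = 256/63.25 ≈ 4.047.

β̂_MAP = 4.047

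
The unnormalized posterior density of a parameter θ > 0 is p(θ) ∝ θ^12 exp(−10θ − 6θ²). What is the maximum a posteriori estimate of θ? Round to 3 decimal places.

θ̂_MAP = 0.667

ℓ'(θ) = 12/θ − 10 − 12θ. Setting this to zero and multiplying by θ: 12θ² + 10θ − 12 = 0.
θ = (−10 + √(10² + 4·12·12)) / (2·12) = (−10 + √676) / 24 = (−10 + 26)/24 = 2/3.
ℓ''(θ) = −12/θ² − 12 < 0, confirming a maximum.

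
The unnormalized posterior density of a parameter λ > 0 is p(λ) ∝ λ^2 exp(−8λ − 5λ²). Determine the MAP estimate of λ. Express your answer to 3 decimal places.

ℓ'(λ) = 2/λ − 8 − 10λ. Setting this to zero and multiplying by λ: 10λ² + 8λ − 2 = 0.
λ = (−8 + √(8² + 4·10·2)) / (2·10) = (−8 + √144) / 20 = (−8 + 12)/20 = 1/5.
ℓ''(λ) = −2/λ² − 10 < 0, confirming a maximum.

λ̂_MAP = 0.200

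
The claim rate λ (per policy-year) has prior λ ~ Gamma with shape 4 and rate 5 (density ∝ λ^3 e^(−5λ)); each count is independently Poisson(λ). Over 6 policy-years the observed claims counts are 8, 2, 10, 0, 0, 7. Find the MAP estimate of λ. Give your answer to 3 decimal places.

λ̂_MAP = 2.727

Σxᵢ = 8+2+10+0+0+7 = 27, with n = 6.
Posterior ∝ λ^3e^(−5λ) · λ^27e^(−6λ) = λ^30e^(−11λ), i.e. Gamma(shape=31, rate=11).
The mode of a Gamma(a, b) with a ≥ 1 (shape–rate) is (a−1)/b = 30/11 ≈ 2.727.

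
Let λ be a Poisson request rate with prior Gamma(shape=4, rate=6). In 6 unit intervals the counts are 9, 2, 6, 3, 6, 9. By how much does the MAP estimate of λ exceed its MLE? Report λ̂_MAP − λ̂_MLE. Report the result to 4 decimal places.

MAP − MLE = -2.6667

Σxᵢ = 35. Posterior is Gamma(39, 12); MAP = (39−1)/12 = 38/12 ≈ 3.16667.
MLE = x̄ = 35/6 ≈ 5.83333.
Difference = 38/12 − 35/6 = -8/3 ≈ -2.6667.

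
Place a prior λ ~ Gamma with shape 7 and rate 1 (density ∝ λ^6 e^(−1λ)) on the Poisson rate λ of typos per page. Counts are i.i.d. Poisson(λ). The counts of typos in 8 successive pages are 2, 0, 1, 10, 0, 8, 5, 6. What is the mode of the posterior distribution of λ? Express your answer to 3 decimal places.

Σxᵢ = 2+0+1+10+0+8+5+6 = 32, with n = 8.
Posterior ∝ λ^6e^(−1λ) · λ^32e^(−8λ) = λ^38e^(−9λ), i.e. Gamma(shape=39, rate=9).
The mode of a Gamma(a, b) with a ≥ 1 (shape–rate) is (a−1)/b = 38/9 ≈ 4.222.

λ̂_MAP = 4.222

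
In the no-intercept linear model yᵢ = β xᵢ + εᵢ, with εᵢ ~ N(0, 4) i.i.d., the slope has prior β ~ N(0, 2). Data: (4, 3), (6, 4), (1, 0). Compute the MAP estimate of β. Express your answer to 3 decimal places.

β̂_MAP = 0.655

log p(β | y) = −Σ(yᵢ − βxᵢ)²/(2·4) − β²/(2·2) + const.
Setting the derivative to zero: Σxᵢ(yᵢ − βxᵢ)/4 − β/2 = 0, so β = Σxᵢyᵢ / (Σxᵢ² + σ²/τ²).
Σxᵢyᵢ = 4·3 + 6·4 + 1·0 = 36; Σxᵢ² = 53; σ²/τ² = 2.
β̂_MAP = 36 / (53 + 2) = 36/55 ≈ 0.655.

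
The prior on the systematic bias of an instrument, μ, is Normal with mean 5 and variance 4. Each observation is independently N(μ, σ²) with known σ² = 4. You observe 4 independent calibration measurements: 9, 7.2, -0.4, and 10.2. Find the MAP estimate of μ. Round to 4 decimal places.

μ̂_MAP = 6.2000

n = 4; x̄ = (9 + 7.2 + (-0.4) + 10.2)/4 = 26/4 = 6.5.
For a Normal prior and Normal likelihood with known variance, the posterior is Normal; its mode equals its mean, the precision-weighted average.
Prior precision 1/σ₀² = 1/4 = 0.25; data precision n/σ² = 4/4 = 1.
μ̂ = (0.25·5 + 1·6.5) / (0.25 + 1) = 7.75/1.25 = 6.2000.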